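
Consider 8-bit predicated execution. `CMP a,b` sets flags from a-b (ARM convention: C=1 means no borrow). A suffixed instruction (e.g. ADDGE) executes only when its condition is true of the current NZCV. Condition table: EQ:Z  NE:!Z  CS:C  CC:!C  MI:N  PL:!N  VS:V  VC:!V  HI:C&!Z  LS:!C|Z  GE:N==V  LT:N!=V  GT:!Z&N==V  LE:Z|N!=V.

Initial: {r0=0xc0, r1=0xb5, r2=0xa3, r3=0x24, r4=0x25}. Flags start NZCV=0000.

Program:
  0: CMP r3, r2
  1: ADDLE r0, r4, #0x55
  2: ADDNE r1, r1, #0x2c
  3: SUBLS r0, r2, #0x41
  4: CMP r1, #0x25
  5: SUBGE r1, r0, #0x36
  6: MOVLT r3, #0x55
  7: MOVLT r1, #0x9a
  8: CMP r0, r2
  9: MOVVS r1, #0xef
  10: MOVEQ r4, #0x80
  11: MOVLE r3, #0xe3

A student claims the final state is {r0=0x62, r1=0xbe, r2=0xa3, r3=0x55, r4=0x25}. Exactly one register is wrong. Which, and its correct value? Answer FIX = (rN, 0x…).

FIX = (r1, 0xef)

0: ✓ CMP  NZCV=1001
1: · ADDLE
2: ✓ ADDNE  r1←0xe1
3: ✓ SUBLS  r0←0x62
4: ✓ CMP  NZCV=1010
5: · SUBGE
6: ✓ MOVLT  r3←0x55
7: ✓ MOVLT  r1←0x9a
8: ✓ CMP  NZCV=1001
9: ✓ MOVVS  r1←0xef
10: · MOVEQ
11: · MOVLE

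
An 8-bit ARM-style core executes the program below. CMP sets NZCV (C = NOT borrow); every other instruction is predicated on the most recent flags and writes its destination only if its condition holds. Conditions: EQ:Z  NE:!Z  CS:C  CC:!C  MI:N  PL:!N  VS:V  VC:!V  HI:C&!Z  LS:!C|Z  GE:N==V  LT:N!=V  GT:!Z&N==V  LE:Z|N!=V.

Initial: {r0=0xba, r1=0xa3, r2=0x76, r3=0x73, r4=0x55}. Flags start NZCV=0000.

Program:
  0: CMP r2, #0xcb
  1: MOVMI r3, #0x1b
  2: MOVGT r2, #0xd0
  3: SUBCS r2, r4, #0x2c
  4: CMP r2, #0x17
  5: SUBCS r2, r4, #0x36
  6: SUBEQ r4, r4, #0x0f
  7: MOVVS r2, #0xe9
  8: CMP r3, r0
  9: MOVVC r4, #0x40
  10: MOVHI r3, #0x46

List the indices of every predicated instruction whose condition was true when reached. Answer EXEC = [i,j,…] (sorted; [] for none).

0: ✓ CMP  NZCV=1001
1: ✓ MOVMI  r3←0x1b
2: ✓ MOVGT  r2←0xd0
3: · SUBCS
4: ✓ CMP  NZCV=1010
5: ✓ SUBCS  r2←0x1f
6: · SUBEQ
7: · MOVVS
8: ✓ CMP  NZCV=0000
9: ✓ MOVVC  r4←0x40
10: · MOVHI

EXEC = [1,2,5,9]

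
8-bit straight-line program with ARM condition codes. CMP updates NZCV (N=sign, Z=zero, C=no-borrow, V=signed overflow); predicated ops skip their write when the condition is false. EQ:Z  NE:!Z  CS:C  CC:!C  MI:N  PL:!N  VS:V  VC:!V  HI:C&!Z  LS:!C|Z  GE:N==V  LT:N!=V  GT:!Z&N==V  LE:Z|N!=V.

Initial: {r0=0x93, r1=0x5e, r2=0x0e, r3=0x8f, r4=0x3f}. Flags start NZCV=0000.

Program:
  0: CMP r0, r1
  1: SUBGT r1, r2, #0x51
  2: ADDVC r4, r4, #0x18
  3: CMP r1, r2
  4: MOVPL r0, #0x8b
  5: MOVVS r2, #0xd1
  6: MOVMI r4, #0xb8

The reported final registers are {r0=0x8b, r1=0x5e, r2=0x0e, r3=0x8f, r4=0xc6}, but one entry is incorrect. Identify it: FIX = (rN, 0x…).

[0] flags=0011 → (cmp)
[1] flags=0011 GT?F → skip
[2] flags=0011 VC?F → skip
[3] flags=0010 → (cmp)
[4] flags=0010 PL?T → r0=0x8b
[5] flags=0010 VS?F → skip
[6] flags=0010 MI?F → skip

FIX = (r4, 0x3f)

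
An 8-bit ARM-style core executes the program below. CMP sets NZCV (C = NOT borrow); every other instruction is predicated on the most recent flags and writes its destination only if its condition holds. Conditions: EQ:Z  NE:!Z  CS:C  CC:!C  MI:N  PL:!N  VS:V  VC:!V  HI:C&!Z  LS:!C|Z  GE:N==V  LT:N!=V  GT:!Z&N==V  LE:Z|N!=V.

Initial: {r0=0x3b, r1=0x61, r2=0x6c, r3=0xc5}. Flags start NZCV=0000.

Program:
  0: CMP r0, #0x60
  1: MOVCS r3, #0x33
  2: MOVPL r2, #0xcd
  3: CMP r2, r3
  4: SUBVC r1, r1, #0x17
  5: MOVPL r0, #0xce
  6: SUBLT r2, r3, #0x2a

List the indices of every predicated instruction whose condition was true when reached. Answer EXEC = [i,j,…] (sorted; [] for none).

EXEC = []

0: ✓ CMP  NZCV=1000
1: · MOVCS
2: · MOVPL
3: ✓ CMP  NZCV=1001
4: · SUBVC
5: · MOVPL
6: · SUBLT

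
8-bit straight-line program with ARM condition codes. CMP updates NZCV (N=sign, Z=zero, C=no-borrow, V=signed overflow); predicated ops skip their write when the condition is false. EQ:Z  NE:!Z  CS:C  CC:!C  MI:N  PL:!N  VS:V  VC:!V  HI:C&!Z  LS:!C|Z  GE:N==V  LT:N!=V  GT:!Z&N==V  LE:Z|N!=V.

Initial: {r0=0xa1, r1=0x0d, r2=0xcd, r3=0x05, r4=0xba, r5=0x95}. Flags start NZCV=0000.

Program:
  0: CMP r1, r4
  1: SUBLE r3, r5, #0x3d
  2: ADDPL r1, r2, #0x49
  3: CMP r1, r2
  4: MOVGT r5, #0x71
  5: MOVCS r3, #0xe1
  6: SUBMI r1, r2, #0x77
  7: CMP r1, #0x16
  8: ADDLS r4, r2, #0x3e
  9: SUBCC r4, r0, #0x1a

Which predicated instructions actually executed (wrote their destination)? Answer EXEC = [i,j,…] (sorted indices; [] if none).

[0] flags=0000 → (cmp)
[1] flags=0000 LE?F → skip
[2] flags=0000 PL?T → r1=0x16
[3] flags=0000 → (cmp)
[4] flags=0000 GT?T → r5=0x71
[5] flags=0000 CS?F → skip
[6] flags=0000 MI?F → skip
[7] flags=0110 → (cmp)
[8] flags=0110 LS?T → r4=0x0b
[9] flags=0110 CC?F → skip

EXEC = [2,4,8]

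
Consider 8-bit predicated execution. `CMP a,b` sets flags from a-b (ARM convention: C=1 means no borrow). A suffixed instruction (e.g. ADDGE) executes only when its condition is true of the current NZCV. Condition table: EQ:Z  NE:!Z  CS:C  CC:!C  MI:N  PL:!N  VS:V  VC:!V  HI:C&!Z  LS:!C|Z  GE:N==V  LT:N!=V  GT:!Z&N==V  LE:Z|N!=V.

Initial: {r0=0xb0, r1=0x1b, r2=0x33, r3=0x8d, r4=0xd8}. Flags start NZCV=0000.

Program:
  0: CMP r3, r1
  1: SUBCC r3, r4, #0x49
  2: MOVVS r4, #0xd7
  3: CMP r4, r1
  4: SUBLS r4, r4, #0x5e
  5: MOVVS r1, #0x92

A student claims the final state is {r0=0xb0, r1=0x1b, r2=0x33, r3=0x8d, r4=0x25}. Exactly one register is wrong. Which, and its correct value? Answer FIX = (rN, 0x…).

FIX = (r4, 0xd7)

[0] flags=0011 → (cmp)
[1] flags=0011 CC?F → skip
[2] flags=0011 VS?T → r4=0xd7
[3] flags=1010 → (cmp)
[4] flags=1010 LS?F → skip
[5] flags=1010 VS?F → skip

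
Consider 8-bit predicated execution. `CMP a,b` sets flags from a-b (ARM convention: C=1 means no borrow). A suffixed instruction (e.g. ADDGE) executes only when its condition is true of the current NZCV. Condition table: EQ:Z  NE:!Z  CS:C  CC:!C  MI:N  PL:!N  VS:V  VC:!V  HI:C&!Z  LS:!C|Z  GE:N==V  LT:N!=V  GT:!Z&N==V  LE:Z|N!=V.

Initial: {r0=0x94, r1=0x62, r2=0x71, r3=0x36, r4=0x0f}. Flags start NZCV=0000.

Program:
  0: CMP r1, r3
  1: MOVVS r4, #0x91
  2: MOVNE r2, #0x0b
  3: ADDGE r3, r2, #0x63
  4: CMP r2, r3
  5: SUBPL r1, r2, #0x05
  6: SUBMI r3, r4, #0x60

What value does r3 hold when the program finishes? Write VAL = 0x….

VAL = 0xaf

0: ✓ CMP  NZCV=0010
1: · MOVVS
2: ✓ MOVNE  r2←0x0b
3: ✓ ADDGE  r3←0x6e
4: ✓ CMP  NZCV=1000
5: · SUBPL
6: ✓ SUBMI  r3←0xaf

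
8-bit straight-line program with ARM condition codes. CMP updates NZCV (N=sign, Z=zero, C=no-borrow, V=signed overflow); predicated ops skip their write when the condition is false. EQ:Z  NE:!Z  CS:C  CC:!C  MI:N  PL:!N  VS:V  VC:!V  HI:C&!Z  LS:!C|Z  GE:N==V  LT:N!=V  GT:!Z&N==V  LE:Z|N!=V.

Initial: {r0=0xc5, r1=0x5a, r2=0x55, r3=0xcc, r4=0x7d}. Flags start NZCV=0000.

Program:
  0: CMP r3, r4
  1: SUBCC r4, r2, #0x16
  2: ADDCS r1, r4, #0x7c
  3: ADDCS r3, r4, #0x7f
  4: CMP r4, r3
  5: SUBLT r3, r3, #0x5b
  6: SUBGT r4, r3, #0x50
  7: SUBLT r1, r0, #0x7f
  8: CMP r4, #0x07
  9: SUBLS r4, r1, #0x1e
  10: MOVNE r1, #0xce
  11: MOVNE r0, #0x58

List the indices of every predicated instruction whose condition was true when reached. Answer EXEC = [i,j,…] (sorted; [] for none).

EXEC = [2,3,6,10,11]

0: ✓ CMP  NZCV=0011
1: · SUBCC
2: ✓ ADDCS  r1←0xf9
3: ✓ ADDCS  r3←0xfc
4: ✓ CMP  NZCV=1001
5: · SUBLT
6: ✓ SUBGT  r4←0xac
7: · SUBLT
8: ✓ CMP  NZCV=1010
9: · SUBLS
10: ✓ MOVNE  r1←0xce
11: ✓ MOVNE  r0←0x58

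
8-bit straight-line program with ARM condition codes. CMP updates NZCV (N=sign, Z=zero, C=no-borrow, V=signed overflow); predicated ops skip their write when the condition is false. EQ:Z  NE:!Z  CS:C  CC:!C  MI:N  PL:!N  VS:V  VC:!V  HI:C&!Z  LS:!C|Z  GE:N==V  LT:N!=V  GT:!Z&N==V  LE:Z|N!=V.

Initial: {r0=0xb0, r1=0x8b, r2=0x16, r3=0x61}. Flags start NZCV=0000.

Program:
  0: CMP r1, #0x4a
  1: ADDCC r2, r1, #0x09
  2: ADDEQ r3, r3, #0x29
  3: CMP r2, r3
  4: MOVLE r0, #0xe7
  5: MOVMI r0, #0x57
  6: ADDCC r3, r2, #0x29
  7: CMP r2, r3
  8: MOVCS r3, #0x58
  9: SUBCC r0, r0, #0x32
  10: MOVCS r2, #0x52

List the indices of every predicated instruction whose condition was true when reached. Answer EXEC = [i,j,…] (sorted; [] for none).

EXEC = [4,5,6,9]

0: ✓ CMP  NZCV=0011
1: · ADDCC
2: · ADDEQ
3: ✓ CMP  NZCV=1000
4: ✓ MOVLE  r0←0xe7
5: ✓ MOVMI  r0←0x57
6: ✓ ADDCC  r3←0x3f
7: ✓ CMP  NZCV=1000
8: · MOVCS
9: ✓ SUBCC  r0←0x25
10: · MOVCS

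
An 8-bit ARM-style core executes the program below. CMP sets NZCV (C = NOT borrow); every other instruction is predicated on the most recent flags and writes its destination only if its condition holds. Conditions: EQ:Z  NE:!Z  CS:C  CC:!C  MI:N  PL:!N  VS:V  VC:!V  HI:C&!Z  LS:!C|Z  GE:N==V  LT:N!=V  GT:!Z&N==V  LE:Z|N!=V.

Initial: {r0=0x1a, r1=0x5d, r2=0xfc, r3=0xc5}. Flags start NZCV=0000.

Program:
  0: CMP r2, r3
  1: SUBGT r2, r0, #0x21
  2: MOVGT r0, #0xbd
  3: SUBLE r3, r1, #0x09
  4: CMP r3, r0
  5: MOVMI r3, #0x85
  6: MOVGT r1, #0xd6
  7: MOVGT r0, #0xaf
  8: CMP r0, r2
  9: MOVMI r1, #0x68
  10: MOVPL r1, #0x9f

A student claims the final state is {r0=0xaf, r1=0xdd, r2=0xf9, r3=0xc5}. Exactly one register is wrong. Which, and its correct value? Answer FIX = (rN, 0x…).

0: ✓ CMP  NZCV=0010
1: ✓ SUBGT  r2←0xf9
2: ✓ MOVGT  r0←0xbd
3: · SUBLE
4: ✓ CMP  NZCV=0010
5: · MOVMI
6: ✓ MOVGT  r1←0xd6
7: ✓ MOVGT  r0←0xaf
8: ✓ CMP  NZCV=1000
9: ✓ MOVMI  r1←0x68
10: · MOVPL

FIX = (r1, 0x68)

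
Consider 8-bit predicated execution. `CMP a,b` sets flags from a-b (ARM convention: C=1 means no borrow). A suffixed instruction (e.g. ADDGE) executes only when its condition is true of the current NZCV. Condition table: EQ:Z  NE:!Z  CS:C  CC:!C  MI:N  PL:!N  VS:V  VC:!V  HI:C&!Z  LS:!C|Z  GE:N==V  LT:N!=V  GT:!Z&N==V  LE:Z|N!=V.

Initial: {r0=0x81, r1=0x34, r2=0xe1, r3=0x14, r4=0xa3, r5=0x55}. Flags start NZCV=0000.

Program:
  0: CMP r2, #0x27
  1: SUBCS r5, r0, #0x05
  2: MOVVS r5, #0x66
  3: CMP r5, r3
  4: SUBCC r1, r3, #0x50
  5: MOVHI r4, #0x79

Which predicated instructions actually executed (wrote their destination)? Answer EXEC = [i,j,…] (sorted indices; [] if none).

[0] flags=1010 → (cmp)
[1] flags=1010 CS?T → r5=0x7c
[2] flags=1010 VS?F → skip
[3] flags=0010 → (cmp)
[4] flags=0010 CC?F → skip
[5] flags=0010 HI?T → r4=0x79

EXEC = [1,5]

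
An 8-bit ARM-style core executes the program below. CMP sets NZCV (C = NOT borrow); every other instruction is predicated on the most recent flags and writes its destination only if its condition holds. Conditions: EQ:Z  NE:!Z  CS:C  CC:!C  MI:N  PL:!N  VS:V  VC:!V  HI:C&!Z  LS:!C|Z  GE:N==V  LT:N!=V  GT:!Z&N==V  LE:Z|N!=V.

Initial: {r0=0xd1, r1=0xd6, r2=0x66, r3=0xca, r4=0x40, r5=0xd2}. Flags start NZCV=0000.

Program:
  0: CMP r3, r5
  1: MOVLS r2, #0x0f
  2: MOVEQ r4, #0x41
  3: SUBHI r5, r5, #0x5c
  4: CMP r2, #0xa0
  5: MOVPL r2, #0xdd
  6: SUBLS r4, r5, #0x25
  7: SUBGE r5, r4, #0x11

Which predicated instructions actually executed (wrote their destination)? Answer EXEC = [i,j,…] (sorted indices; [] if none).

0: ✓ CMP  NZCV=1000
1: ✓ MOVLS  r2←0x0f
2: · MOVEQ
3: · SUBHI
4: ✓ CMP  NZCV=0000
5: ✓ MOVPL  r2←0xdd
6: ✓ SUBLS  r4←0xad
7: ✓ SUBGE  r5←0x9c

EXEC = [1,5,6,7]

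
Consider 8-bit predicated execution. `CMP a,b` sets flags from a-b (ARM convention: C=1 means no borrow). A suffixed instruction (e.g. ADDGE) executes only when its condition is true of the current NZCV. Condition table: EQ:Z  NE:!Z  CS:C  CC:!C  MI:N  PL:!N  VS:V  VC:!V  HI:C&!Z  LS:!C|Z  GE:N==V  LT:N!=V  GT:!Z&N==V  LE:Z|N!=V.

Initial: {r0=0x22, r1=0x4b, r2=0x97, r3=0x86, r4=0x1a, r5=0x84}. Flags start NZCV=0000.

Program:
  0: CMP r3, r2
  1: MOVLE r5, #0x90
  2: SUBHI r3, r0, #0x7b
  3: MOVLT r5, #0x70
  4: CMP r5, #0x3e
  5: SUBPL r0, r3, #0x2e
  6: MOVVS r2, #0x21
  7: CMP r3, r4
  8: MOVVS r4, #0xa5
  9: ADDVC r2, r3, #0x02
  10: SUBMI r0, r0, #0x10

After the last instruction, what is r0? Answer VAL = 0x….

VAL = 0x58

[0] flags=1000 → (cmp)
[1] flags=1000 LE?T → r5=0x90
[2] flags=1000 HI?F → skip
[3] flags=1000 LT?T → r5=0x70
[4] flags=0010 → (cmp)
[5] flags=0010 PL?T → r0=0x58
[6] flags=0010 VS?F → skip
[7] flags=0011 → (cmp)
[8] flags=0011 VS?T → r4=0xa5
[9] flags=0011 VC?F → skip
[10] flags=0011 MI?F → skip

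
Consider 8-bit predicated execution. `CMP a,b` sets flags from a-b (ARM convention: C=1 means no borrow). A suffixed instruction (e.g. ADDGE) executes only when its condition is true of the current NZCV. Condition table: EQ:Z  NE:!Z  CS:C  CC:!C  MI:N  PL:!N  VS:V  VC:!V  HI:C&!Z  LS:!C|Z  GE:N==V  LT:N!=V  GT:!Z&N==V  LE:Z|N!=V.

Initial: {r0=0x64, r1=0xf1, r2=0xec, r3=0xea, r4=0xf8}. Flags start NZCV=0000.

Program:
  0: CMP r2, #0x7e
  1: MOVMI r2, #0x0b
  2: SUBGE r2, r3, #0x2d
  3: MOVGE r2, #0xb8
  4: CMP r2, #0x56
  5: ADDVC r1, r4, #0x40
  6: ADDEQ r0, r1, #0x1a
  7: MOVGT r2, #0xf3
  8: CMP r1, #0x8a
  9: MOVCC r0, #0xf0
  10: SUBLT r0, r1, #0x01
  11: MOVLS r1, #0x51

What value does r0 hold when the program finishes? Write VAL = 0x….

0: ✓ CMP  NZCV=0011
1: · MOVMI
2: · SUBGE
3: · MOVGE
4: ✓ CMP  NZCV=1010
5: ✓ ADDVC  r1←0x38
6: · ADDEQ
7: · MOVGT
8: ✓ CMP  NZCV=1001
9: ✓ MOVCC  r0←0xf0
10: · SUBLT
11: ✓ MOVLS  r1←0x51

VAL = 0xf0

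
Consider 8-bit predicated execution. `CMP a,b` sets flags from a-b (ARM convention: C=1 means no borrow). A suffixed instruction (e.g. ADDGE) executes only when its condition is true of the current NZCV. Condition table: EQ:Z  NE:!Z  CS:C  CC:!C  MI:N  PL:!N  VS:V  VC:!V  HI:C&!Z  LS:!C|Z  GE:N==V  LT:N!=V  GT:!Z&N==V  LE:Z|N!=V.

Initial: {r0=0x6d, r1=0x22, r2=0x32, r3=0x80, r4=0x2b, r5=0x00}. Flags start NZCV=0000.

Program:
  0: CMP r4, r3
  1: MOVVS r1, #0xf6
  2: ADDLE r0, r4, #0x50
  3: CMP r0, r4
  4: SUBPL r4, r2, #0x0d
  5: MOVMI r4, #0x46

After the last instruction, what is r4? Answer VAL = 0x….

VAL = 0x25

[0] flags=1001 → (cmp)
[1] flags=1001 VS?T → r1=0xf6
[2] flags=1001 LE?F → skip
[3] flags=0010 → (cmp)
[4] flags=0010 PL?T → r4=0x25
[5] flags=0010 MI?F → skip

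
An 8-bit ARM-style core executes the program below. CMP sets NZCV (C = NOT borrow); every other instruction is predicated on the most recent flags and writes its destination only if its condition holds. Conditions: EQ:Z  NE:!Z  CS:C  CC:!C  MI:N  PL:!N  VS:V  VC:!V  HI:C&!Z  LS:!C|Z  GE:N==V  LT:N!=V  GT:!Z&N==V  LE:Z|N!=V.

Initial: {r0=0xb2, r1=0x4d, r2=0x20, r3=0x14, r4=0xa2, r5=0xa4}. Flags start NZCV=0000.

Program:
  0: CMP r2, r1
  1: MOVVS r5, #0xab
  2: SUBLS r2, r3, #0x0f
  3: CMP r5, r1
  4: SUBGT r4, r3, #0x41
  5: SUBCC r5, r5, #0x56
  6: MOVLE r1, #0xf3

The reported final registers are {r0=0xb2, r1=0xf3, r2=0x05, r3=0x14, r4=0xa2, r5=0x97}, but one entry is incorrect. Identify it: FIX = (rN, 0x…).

FIX = (r5, 0xa4)

0: ✓ CMP  NZCV=1000
1: · MOVVS
2: ✓ SUBLS  r2←0x05
3: ✓ CMP  NZCV=0011
4: · SUBGT
5: · SUBCC
6: ✓ MOVLE  r1←0xf3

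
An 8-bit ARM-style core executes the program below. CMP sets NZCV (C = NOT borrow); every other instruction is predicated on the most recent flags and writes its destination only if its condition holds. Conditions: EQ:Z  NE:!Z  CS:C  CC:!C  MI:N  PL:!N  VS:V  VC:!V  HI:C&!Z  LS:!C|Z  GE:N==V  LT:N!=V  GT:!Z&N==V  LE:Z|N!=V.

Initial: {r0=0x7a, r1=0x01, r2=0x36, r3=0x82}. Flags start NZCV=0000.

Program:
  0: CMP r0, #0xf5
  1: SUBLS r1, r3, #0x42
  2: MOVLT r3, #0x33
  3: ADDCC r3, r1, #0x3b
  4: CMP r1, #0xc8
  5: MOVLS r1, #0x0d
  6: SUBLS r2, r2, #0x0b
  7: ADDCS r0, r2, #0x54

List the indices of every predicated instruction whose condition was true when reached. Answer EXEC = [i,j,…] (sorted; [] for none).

0: ✓ CMP  NZCV=1001
1: ✓ SUBLS  r1←0x40
2: · MOVLT
3: ✓ ADDCC  r3←0x7b
4: ✓ CMP  NZCV=0000
5: ✓ MOVLS  r1←0x0d
6: ✓ SUBLS  r2←0x2b
7: · ADDCS

EXEC = [1,3,5,6]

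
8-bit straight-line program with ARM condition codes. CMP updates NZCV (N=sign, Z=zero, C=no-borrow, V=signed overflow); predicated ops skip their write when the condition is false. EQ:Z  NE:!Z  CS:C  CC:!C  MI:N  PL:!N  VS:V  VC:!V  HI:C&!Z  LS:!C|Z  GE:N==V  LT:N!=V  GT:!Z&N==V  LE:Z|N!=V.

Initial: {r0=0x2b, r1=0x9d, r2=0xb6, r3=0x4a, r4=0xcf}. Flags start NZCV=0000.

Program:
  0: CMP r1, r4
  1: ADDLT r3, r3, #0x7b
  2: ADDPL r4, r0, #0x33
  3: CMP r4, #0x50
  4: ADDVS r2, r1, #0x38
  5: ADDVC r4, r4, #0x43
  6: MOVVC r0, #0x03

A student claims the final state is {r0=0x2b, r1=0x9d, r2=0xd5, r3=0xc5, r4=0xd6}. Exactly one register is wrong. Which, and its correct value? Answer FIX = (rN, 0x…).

FIX = (r4, 0xcf)

[0] flags=1000 → (cmp)
[1] flags=1000 LT?T → r3=0xc5
[2] flags=1000 PL?F → skip
[3] flags=0011 → (cmp)
[4] flags=0011 VS?T → r2=0xd5
[5] flags=0011 VC?F → skip
[6] flags=0011 VC?F → skip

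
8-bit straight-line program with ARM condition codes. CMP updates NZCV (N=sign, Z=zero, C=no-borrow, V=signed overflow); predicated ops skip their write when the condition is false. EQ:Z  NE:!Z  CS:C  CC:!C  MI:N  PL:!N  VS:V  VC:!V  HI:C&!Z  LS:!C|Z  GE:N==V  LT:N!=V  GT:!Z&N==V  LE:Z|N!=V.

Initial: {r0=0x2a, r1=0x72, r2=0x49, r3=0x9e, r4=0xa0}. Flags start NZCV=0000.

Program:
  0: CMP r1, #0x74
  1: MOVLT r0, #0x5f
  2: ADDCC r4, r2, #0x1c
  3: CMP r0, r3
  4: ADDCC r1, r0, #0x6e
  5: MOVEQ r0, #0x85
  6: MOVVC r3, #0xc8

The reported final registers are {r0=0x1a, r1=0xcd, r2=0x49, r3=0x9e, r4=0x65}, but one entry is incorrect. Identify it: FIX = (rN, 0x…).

[0] flags=1000 → (cmp)
[1] flags=1000 LT?T → r0=0x5f
[2] flags=1000 CC?T → r4=0x65
[3] flags=1001 → (cmp)
[4] flags=1001 CC?T → r1=0xcd
[5] flags=1001 EQ?F → skip
[6] flags=1001 VC?F → skip

FIX = (r0, 0x5f)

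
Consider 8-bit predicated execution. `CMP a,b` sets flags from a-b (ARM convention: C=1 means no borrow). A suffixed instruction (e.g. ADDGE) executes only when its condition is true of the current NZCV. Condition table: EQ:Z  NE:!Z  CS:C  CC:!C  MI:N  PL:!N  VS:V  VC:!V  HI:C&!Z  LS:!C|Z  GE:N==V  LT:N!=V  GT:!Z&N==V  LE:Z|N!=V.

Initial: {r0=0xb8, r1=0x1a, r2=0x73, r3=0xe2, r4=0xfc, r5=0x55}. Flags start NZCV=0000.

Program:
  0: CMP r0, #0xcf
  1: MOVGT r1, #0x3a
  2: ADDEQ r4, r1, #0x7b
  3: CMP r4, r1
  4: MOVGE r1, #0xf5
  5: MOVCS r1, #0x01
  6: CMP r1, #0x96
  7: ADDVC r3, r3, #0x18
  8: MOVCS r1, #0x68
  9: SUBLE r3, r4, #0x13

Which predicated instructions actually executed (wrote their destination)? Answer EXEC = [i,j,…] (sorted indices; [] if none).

0: ✓ CMP  NZCV=1000
1: · MOVGT
2: · ADDEQ
3: ✓ CMP  NZCV=1010
4: · MOVGE
5: ✓ MOVCS  r1←0x01
6: ✓ CMP  NZCV=0000
7: ✓ ADDVC  r3←0xfa
8: · MOVCS
9: · SUBLE

EXEC = [5,7]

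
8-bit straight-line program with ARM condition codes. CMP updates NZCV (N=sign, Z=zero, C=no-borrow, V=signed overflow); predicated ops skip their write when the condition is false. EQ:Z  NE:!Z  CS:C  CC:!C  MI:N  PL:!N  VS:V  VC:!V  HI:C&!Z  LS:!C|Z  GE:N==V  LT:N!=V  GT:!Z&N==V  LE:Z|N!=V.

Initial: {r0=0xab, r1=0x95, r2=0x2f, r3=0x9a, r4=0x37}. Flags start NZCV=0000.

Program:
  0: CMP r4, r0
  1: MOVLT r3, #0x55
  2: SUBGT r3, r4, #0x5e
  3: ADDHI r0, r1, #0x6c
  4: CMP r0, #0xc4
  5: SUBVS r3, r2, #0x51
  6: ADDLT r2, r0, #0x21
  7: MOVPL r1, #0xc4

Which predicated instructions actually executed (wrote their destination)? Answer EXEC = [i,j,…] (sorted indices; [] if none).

EXEC = [2,6]

[0] flags=1001 → (cmp)
[1] flags=1001 LT?F → skip
[2] flags=1001 GT?T → r3=0xd9
[3] flags=1001 HI?F → skip
[4] flags=1000 → (cmp)
[5] flags=1000 VS?F → skip
[6] flags=1000 LT?T → r2=0xcc
[7] flags=1000 PL?F → skip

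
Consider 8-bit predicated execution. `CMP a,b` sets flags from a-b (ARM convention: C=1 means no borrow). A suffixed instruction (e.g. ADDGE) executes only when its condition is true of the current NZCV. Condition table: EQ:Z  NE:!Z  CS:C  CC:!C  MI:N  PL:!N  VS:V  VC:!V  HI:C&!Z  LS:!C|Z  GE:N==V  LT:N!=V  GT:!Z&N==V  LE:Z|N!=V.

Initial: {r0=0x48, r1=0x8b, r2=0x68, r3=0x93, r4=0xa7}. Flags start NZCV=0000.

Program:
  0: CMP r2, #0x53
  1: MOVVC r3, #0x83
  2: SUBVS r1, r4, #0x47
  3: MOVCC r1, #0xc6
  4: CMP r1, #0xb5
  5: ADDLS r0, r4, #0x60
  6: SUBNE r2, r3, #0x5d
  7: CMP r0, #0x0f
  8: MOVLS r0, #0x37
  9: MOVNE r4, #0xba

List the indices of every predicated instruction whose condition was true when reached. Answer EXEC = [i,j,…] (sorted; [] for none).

[0] flags=0010 → (cmp)
[1] flags=0010 VC?T → r3=0x83
[2] flags=0010 VS?F → skip
[3] flags=0010 CC?F → skip
[4] flags=1000 → (cmp)
[5] flags=1000 LS?T → r0=0x07
[6] flags=1000 NE?T → r2=0x26
[7] flags=1000 → (cmp)
[8] flags=1000 LS?T → r0=0x37
[9] flags=1000 NE?T → r4=0xba

EXEC = [1,5,6,8,9]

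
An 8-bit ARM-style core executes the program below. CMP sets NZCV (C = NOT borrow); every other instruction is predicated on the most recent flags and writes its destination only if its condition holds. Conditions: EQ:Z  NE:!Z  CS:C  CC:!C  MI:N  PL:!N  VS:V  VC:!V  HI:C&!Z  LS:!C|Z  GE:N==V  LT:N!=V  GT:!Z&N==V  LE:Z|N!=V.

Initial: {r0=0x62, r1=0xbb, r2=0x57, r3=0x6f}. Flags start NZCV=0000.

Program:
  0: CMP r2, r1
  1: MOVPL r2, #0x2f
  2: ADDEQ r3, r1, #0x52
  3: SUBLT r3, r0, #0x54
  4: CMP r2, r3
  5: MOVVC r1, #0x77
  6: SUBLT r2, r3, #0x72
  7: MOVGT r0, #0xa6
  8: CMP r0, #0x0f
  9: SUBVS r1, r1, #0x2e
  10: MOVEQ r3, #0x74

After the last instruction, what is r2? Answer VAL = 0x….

VAL = 0xfd

0: ✓ CMP  NZCV=1001
1: · MOVPL
2: · ADDEQ
3: · SUBLT
4: ✓ CMP  NZCV=1000
5: ✓ MOVVC  r1←0x77
6: ✓ SUBLT  r2←0xfd
7: · MOVGT
8: ✓ CMP  NZCV=0010
9: · SUBVS
10: · MOVEQ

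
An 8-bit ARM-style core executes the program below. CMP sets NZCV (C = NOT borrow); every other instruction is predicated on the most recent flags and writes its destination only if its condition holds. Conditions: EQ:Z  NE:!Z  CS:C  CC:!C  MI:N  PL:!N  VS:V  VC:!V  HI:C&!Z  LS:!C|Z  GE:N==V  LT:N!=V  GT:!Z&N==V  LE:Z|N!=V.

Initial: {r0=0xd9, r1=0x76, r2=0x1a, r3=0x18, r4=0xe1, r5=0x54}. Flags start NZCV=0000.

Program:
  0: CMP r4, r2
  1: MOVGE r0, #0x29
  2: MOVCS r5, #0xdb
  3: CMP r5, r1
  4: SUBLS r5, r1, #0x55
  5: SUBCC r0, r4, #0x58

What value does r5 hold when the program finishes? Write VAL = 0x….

VAL = 0xdb

[0] flags=1010 → (cmp)
[1] flags=1010 GE?F → skip
[2] flags=1010 CS?T → r5=0xdb
[3] flags=0011 → (cmp)
[4] flags=0011 LS?F → skip
[5] flags=0011 CC?F → skip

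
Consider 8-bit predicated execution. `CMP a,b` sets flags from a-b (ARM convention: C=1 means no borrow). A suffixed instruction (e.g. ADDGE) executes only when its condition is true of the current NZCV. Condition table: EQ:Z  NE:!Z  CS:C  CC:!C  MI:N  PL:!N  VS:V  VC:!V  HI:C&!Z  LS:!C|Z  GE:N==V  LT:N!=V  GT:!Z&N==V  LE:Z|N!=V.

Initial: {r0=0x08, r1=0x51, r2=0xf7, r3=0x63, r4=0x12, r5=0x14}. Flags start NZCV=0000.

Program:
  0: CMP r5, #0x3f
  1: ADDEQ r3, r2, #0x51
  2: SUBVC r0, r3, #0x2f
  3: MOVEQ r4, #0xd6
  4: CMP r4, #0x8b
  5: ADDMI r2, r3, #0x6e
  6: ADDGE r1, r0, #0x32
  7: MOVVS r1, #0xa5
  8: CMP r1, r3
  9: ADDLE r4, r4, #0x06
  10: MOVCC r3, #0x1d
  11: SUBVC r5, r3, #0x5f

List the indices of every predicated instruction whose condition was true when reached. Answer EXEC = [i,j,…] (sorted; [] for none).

0: ✓ CMP  NZCV=1000
1: · ADDEQ
2: ✓ SUBVC  r0←0x34
3: · MOVEQ
4: ✓ CMP  NZCV=1001
5: ✓ ADDMI  r2←0xd1
6: ✓ ADDGE  r1←0x66
7: ✓ MOVVS  r1←0xa5
8: ✓ CMP  NZCV=0011
9: ✓ ADDLE  r4←0x18
10: · MOVCC
11: · SUBVC

EXEC = [2,5,6,7,9]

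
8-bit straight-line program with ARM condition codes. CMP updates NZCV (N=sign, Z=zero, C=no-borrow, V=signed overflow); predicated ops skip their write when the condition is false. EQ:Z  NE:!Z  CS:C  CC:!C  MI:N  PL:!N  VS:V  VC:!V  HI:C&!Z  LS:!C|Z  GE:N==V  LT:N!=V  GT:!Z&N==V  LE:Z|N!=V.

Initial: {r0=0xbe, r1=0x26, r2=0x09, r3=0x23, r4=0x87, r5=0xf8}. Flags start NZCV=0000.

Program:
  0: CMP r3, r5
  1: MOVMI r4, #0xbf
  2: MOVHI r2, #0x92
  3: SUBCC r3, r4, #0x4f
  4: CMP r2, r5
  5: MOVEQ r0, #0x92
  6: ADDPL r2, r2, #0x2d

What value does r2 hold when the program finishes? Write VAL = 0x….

0: ✓ CMP  NZCV=0000
1: · MOVMI
2: · MOVHI
3: ✓ SUBCC  r3←0x38
4: ✓ CMP  NZCV=0000
5: · MOVEQ
6: ✓ ADDPL  r2←0x36

VAL = 0x36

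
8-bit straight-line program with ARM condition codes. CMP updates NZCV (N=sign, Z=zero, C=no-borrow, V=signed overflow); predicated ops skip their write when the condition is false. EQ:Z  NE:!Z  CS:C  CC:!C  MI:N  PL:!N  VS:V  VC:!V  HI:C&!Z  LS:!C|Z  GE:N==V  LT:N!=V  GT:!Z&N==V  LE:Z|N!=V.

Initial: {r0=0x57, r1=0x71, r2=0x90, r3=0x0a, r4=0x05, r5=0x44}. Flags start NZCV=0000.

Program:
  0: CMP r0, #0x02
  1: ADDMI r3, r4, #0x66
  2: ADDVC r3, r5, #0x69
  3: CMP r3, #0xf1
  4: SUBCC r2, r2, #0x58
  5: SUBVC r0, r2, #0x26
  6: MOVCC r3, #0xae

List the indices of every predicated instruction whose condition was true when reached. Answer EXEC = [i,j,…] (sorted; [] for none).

EXEC = [2,4,5,6]

[0] flags=0010 → (cmp)
[1] flags=0010 MI?F → skip
[2] flags=0010 VC?T → r3=0xad
[3] flags=1000 → (cmp)
[4] flags=1000 CC?T → r2=0x38
[5] flags=1000 VC?T → r0=0x12
[6] flags=1000 CC?T → r3=0xae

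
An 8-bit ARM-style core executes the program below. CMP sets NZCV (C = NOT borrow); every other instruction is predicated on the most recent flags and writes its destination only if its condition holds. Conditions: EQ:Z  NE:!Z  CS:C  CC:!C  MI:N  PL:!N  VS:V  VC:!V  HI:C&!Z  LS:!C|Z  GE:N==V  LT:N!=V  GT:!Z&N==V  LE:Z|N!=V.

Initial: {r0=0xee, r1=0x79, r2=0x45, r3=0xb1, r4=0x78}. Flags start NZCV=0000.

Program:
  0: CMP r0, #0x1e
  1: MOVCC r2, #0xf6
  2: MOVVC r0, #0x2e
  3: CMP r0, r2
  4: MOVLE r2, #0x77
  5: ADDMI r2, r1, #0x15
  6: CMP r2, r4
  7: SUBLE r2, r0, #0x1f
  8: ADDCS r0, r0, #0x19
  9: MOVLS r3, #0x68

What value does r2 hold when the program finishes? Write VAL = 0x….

0: ✓ CMP  NZCV=1010
1: · MOVCC
2: ✓ MOVVC  r0←0x2e
3: ✓ CMP  NZCV=1000
4: ✓ MOVLE  r2←0x77
5: ✓ ADDMI  r2←0x8e
6: ✓ CMP  NZCV=0011
7: ✓ SUBLE  r2←0x0f
8: ✓ ADDCS  r0←0x47
9: · MOVLS

VAL = 0x0f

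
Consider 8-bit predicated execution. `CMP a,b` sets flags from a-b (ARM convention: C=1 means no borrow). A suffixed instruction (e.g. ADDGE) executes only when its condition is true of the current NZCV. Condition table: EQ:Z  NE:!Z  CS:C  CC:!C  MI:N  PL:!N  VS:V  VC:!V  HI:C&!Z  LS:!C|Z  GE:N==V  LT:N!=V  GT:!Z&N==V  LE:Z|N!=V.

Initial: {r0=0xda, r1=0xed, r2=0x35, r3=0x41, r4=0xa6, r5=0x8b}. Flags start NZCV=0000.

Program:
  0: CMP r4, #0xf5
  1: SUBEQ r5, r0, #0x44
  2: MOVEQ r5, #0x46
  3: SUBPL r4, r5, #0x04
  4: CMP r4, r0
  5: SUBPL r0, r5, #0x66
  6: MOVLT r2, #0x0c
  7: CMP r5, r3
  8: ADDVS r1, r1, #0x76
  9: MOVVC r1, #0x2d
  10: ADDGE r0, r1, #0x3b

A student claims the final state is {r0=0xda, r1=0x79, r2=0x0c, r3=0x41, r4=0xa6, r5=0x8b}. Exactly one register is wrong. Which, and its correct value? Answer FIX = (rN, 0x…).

[0] flags=1000 → (cmp)
[1] flags=1000 EQ?F → skip
[2] flags=1000 EQ?F → skip
[3] flags=1000 PL?F → skip
[4] flags=1000 → (cmp)
[5] flags=1000 PL?F → skip
[6] flags=1000 LT?T → r2=0x0c
[7] flags=0011 → (cmp)
[8] flags=0011 VS?T → r1=0x63
[9] flags=0011 VC?F → skip
[10] flags=0011 GE?F → skip

FIX = (r1, 0x63)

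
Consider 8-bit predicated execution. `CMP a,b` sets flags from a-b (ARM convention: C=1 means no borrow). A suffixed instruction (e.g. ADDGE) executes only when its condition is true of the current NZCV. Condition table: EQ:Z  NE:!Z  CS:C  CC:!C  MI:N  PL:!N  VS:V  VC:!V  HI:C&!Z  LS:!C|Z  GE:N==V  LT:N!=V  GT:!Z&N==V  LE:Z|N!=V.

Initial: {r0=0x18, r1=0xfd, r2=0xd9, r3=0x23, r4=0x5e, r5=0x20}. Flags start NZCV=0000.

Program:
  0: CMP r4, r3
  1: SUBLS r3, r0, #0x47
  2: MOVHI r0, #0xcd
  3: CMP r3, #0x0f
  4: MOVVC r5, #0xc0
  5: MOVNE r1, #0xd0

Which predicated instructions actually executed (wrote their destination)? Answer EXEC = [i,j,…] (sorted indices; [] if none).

[0] flags=0010 → (cmp)
[1] flags=0010 LS?F → skip
[2] flags=0010 HI?T → r0=0xcd
[3] flags=0010 → (cmp)
[4] flags=0010 VC?T → r5=0xc0
[5] flags=0010 NE?T → r1=0xd0

EXEC = [2,4,5]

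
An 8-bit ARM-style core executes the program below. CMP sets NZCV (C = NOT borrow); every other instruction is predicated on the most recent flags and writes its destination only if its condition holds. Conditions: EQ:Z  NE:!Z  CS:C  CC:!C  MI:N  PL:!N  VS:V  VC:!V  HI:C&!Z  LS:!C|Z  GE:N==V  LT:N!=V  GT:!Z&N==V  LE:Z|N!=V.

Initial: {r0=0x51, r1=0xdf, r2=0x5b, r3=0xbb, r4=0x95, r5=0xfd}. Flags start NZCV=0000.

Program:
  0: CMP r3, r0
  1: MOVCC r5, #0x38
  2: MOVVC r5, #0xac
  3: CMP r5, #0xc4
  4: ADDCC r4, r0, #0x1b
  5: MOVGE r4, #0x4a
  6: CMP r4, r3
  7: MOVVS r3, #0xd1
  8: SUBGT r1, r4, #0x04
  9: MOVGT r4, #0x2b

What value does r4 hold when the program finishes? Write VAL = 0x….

[0] flags=0011 → (cmp)
[1] flags=0011 CC?F → skip
[2] flags=0011 VC?F → skip
[3] flags=0010 → (cmp)
[4] flags=0010 CC?F → skip
[5] flags=0010 GE?T → r4=0x4a
[6] flags=1001 → (cmp)
[7] flags=1001 VS?T → r3=0xd1
[8] flags=1001 GT?T → r1=0x46
[9] flags=1001 GT?T → r4=0x2b

VAL = 0x2b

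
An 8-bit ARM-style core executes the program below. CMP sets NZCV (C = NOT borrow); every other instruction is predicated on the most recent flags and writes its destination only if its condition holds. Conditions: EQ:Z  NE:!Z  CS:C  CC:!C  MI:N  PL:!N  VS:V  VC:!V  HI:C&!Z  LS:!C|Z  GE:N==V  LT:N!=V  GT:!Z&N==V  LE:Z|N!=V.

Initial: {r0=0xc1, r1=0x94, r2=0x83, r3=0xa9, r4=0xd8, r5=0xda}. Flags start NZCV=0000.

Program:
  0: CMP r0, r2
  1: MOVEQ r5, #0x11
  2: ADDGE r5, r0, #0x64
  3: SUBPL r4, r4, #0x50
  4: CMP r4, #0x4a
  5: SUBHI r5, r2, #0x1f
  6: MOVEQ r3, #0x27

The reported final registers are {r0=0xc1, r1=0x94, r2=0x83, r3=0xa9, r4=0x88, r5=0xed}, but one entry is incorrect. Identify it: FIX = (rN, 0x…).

FIX = (r5, 0x64)

0: ✓ CMP  NZCV=0010
1: · MOVEQ
2: ✓ ADDGE  r5←0x25
3: ✓ SUBPL  r4←0x88
4: ✓ CMP  NZCV=0011
5: ✓ SUBHI  r5←0x64
6: · MOVEQ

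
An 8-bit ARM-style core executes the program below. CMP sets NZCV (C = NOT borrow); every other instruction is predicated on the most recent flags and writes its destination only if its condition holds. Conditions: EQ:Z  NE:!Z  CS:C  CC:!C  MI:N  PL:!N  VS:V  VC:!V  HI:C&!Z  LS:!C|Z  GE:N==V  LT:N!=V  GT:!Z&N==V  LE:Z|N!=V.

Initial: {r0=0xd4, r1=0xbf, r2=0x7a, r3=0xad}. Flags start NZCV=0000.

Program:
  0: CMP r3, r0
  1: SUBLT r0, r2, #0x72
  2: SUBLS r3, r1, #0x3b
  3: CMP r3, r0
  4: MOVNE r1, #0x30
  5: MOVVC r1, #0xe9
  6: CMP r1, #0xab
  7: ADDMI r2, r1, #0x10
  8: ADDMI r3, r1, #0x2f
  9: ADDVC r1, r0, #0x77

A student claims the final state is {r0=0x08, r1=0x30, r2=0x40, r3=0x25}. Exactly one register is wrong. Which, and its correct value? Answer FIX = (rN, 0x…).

[0] flags=1000 → (cmp)
[1] flags=1000 LT?T → r0=0x08
[2] flags=1000 LS?T → r3=0x84
[3] flags=0011 → (cmp)
[4] flags=0011 NE?T → r1=0x30
[5] flags=0011 VC?F → skip
[6] flags=1001 → (cmp)
[7] flags=1001 MI?T → r2=0x40
[8] flags=1001 MI?T → r3=0x5f
[9] flags=1001 VC?F → skip

FIX = (r3, 0x5f)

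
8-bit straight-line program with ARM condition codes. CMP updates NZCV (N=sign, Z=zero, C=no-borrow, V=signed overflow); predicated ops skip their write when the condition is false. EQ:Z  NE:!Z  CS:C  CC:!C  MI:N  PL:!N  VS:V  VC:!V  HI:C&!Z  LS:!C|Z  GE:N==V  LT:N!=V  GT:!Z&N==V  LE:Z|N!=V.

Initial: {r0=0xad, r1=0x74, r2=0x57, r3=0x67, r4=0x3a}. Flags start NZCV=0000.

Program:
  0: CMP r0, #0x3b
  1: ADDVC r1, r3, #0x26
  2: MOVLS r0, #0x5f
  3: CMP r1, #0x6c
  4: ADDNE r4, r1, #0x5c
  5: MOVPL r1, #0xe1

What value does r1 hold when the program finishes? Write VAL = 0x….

VAL = 0xe1

0: ✓ CMP  NZCV=0011
1: · ADDVC
2: · MOVLS
3: ✓ CMP  NZCV=0010
4: ✓ ADDNE  r4←0xd0
5: ✓ MOVPL  r1←0xe1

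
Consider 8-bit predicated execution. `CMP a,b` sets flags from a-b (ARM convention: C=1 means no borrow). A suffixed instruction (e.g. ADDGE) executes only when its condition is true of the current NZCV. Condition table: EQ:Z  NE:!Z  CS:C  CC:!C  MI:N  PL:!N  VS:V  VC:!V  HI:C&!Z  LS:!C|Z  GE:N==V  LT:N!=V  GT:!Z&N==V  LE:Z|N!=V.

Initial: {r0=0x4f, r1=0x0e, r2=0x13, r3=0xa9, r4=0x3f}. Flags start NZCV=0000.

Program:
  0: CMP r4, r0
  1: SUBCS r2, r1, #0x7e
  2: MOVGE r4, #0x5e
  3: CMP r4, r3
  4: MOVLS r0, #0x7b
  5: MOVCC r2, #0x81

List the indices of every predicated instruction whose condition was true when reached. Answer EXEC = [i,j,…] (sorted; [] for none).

0: ✓ CMP  NZCV=1000
1: · SUBCS
2: · MOVGE
3: ✓ CMP  NZCV=1001
4: ✓ MOVLS  r0←0x7b
5: ✓ MOVCC  r2←0x81

EXEC = [4,5]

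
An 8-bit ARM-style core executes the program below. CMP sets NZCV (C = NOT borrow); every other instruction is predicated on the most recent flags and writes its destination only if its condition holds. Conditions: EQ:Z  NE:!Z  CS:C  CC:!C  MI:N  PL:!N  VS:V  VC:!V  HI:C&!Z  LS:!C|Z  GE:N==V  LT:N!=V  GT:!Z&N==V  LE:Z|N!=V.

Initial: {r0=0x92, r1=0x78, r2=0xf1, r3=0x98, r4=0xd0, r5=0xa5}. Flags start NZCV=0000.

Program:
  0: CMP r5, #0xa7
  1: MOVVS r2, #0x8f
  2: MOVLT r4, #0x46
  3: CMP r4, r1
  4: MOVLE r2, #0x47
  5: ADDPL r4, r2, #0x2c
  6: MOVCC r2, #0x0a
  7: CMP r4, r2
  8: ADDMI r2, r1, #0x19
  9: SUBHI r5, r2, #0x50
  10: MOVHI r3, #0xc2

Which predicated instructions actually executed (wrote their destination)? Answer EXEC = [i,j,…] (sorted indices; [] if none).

[0] flags=1000 → (cmp)
[1] flags=1000 VS?F → skip
[2] flags=1000 LT?T → r4=0x46
[3] flags=1000 → (cmp)
[4] flags=1000 LE?T → r2=0x47
[5] flags=1000 PL?F → skip
[6] flags=1000 CC?T → r2=0x0a
[7] flags=0010 → (cmp)
[8] flags=0010 MI?F → skip
[9] flags=0010 HI?T → r5=0xba
[10] flags=0010 HI?T → r3=0xc2

EXEC = [2,4,6,9,10]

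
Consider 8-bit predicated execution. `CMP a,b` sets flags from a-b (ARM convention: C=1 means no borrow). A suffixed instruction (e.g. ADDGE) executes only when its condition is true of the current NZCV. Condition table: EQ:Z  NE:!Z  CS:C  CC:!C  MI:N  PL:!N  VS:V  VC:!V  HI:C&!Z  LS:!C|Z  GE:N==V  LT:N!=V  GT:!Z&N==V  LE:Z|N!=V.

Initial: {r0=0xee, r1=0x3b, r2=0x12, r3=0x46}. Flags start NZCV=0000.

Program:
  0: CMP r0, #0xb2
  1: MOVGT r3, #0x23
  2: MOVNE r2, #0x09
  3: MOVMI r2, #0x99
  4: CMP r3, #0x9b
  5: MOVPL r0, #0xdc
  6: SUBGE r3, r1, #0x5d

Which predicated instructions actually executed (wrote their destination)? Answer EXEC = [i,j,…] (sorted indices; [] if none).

EXEC = [1,2,6]

[0] flags=0010 → (cmp)
[1] flags=0010 GT?T → r3=0x23
[2] flags=0010 NE?T → r2=0x09
[3] flags=0010 MI?F → skip
[4] flags=1001 → (cmp)
[5] flags=1001 PL?F → skip
[6] flags=1001 GE?T → r3=0xde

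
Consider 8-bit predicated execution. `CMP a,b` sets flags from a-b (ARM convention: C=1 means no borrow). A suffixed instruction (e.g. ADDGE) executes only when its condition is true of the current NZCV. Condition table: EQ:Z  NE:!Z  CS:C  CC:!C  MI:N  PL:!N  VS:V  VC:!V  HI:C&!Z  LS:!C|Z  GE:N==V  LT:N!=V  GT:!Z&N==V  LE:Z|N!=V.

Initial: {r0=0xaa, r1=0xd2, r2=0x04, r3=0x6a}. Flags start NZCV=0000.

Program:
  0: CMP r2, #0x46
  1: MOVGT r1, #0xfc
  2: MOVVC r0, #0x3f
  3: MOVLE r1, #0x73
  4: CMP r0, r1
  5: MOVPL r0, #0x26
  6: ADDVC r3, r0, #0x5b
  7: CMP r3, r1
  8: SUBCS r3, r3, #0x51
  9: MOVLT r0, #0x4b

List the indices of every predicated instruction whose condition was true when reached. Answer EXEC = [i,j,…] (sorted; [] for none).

0: ✓ CMP  NZCV=1000
1: · MOVGT
2: ✓ MOVVC  r0←0x3f
3: ✓ MOVLE  r1←0x73
4: ✓ CMP  NZCV=1000
5: · MOVPL
6: ✓ ADDVC  r3←0x9a
7: ✓ CMP  NZCV=0011
8: ✓ SUBCS  r3←0x49
9: ✓ MOVLT  r0←0x4b

EXEC = [2,3,6,8,9]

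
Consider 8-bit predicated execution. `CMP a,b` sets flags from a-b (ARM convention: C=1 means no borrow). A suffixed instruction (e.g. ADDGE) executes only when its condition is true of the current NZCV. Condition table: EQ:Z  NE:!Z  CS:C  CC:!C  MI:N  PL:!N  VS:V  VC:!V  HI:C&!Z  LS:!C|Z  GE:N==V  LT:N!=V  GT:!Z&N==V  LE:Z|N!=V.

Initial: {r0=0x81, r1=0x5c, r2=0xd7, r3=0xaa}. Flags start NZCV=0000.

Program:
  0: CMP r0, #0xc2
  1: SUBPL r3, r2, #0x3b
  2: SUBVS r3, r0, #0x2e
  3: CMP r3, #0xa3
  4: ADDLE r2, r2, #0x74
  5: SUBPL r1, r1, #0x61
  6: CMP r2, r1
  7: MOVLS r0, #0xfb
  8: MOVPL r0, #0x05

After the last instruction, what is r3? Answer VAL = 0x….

VAL = 0xaa

0: ✓ CMP  NZCV=1000
1: · SUBPL
2: · SUBVS
3: ✓ CMP  NZCV=0010
4: · ADDLE
5: ✓ SUBPL  r1←0xfb
6: ✓ CMP  NZCV=1000
7: ✓ MOVLS  r0←0xfb
8: · MOVPL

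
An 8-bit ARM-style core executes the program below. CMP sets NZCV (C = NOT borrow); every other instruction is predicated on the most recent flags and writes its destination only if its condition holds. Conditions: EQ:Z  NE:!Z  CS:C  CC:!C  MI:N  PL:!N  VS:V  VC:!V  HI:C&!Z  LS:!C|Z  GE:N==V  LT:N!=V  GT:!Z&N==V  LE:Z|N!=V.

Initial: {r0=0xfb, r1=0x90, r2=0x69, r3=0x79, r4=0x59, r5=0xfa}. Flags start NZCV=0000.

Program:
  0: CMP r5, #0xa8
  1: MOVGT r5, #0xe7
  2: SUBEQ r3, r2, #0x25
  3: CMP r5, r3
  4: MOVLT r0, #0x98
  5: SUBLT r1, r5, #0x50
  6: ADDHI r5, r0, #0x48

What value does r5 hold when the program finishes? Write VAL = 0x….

VAL = 0xe0

0: ✓ CMP  NZCV=0010
1: ✓ MOVGT  r5←0xe7
2: · SUBEQ
3: ✓ CMP  NZCV=0011
4: ✓ MOVLT  r0←0x98
5: ✓ SUBLT  r1←0x97
6: ✓ ADDHI  r5←0xe0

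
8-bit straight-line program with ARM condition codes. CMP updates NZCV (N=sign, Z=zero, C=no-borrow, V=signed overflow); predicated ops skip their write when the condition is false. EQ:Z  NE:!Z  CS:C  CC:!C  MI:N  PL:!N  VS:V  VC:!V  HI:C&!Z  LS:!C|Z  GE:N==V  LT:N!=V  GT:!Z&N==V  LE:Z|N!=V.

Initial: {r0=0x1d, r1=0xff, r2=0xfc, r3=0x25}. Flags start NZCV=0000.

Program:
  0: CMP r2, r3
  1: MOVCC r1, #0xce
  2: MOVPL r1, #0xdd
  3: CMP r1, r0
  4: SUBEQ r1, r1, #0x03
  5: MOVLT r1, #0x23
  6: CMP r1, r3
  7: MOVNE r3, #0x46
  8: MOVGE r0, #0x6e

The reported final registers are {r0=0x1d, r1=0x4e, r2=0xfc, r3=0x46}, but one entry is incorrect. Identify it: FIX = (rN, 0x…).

FIX = (r1, 0x23)

0: ✓ CMP  NZCV=1010
1: · MOVCC
2: · MOVPL
3: ✓ CMP  NZCV=1010
4: · SUBEQ
5: ✓ MOVLT  r1←0x23
6: ✓ CMP  NZCV=1000
7: ✓ MOVNE  r3←0x46
8: · MOVGE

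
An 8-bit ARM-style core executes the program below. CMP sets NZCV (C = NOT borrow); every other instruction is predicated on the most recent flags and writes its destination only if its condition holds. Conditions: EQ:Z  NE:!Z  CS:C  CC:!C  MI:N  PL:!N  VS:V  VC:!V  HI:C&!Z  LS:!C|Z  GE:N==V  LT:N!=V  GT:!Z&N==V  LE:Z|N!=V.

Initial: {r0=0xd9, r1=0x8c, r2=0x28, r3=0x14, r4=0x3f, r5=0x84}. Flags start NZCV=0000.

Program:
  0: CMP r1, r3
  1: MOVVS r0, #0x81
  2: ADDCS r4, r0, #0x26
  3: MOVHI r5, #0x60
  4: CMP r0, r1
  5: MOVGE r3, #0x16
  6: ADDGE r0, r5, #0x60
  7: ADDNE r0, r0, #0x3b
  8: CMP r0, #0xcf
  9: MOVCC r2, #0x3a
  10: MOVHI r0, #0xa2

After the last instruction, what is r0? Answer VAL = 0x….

VAL = 0xbc

[0] flags=0011 → (cmp)
[1] flags=0011 VS?T → r0=0x81
[2] flags=0011 CS?T → r4=0xa7
[3] flags=0011 HI?T → r5=0x60
[4] flags=1000 → (cmp)
[5] flags=1000 GE?F → skip
[6] flags=1000 GE?F → skip
[7] flags=1000 NE?T → r0=0xbc
[8] flags=1000 → (cmp)
[9] flags=1000 CC?T → r2=0x3a
[10] flags=1000 HI?F → skip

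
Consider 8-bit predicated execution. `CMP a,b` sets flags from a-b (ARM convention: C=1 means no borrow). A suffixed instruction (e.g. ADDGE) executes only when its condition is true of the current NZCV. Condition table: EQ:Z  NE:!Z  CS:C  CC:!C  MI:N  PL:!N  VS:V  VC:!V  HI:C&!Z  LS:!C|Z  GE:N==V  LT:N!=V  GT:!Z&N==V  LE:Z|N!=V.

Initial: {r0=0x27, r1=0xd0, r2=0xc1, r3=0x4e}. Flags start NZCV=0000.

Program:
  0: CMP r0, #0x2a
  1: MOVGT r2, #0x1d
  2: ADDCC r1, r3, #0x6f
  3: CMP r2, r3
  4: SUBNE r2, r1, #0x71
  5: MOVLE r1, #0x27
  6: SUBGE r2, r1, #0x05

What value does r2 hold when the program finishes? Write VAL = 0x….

0: ✓ CMP  NZCV=1000
1: · MOVGT
2: ✓ ADDCC  r1←0xbd
3: ✓ CMP  NZCV=0011
4: ✓ SUBNE  r2←0x4c
5: ✓ MOVLE  r1←0x27
6: · SUBGE

VAL = 0x4c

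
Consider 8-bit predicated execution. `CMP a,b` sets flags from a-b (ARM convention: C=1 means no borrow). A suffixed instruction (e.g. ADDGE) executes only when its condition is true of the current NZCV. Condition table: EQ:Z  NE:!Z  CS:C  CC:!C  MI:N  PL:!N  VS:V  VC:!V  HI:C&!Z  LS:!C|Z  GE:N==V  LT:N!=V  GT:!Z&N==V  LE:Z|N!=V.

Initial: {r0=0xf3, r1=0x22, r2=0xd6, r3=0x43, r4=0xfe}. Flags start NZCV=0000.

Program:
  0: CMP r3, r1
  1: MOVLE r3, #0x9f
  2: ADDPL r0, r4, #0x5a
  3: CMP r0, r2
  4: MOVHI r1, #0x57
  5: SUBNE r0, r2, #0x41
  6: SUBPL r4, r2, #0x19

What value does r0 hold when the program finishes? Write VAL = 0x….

[0] flags=0010 → (cmp)
[1] flags=0010 LE?F → skip
[2] flags=0010 PL?T → r0=0x58
[3] flags=1001 → (cmp)
[4] flags=1001 HI?F → skip
[5] flags=1001 NE?T → r0=0x95
[6] flags=1001 PL?F → skip

VAL = 0x95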